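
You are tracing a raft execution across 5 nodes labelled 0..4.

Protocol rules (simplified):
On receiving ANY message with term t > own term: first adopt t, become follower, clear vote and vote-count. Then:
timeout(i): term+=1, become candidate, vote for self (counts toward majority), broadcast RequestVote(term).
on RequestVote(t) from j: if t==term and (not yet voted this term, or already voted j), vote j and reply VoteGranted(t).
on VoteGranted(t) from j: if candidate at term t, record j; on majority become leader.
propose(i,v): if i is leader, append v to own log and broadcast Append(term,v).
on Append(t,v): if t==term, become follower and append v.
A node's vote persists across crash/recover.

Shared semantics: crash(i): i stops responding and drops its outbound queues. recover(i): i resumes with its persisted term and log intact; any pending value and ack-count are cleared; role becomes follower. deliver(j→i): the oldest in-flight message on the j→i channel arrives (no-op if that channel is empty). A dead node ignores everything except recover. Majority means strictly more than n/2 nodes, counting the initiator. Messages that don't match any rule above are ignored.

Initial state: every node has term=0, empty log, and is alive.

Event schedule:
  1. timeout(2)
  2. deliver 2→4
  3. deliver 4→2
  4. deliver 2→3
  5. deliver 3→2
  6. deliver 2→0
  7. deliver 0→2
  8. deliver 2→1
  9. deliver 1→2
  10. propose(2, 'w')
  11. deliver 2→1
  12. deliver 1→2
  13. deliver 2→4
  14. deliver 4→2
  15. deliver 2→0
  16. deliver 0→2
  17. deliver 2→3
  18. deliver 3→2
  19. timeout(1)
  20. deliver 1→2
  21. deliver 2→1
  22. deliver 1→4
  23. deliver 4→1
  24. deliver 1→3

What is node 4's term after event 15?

step 1 timeout(2): 2={cand,t=1,log=-}
step 2 deliver 2→4: 4={foll,t=1,log=-}
step 3 deliver 4→2: —
step 4 deliver 2→3: 3={foll,t=1,log=-}
step 5 deliver 3→2: 2={lead,t=1,log=-}
step 6 deliver 2→0: 0={foll,t=1,log=-}
step 7 deliver 0→2: —
step 8 deliver 2→1: 1={foll,t=1,log=-}
step 9 deliver 1→2: —
step 10 propose(2,'w'): 2={lead,t=1,log=w}
step 11 deliver 2→1: 1={foll,t=1,log=w}
step 12 deliver 1→2: —
step 13 deliver 2→4: 4={foll,t=1,log=w}
step 14 deliver 4→2: —
step 15 deliver 2→0: 0={foll,t=1,log=w}

1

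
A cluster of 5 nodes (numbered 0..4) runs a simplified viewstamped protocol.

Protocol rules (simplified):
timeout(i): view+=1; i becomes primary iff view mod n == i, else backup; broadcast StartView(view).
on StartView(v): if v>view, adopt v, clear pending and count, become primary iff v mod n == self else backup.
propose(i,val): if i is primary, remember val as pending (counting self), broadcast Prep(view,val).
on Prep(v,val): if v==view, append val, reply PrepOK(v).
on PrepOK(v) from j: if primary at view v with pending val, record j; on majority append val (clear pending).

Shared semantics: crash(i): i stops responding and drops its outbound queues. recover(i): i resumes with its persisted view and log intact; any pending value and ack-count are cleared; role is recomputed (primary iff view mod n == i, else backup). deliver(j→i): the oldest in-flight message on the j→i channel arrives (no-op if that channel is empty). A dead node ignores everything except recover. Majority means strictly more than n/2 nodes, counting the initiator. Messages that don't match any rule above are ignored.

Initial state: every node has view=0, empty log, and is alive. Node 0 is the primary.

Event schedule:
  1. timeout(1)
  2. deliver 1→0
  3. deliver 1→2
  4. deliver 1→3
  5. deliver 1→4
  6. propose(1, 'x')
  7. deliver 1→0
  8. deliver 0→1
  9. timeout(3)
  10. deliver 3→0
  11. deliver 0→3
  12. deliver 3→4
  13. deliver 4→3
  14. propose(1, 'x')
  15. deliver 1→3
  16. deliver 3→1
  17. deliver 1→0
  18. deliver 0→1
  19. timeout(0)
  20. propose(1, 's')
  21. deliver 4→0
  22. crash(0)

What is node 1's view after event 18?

2

step 1 timeout(1): 1={prim,v=1,log=-}
step 2 deliver 1→0: 0={back,v=1,log=-}
step 3 deliver 1→2: 2={back,v=1,log=-}
step 4 deliver 1→3: 3={back,v=1,log=-}
step 5 deliver 1→4: 4={back,v=1,log=-}
step 6 propose(1,'x'): —
step 7 deliver 1→0: 0={back,v=1,log=x}
step 8 deliver 0→1: —
step 9 timeout(3): 3={back,v=2,log=-}
step 10 deliver 3→0: 0={back,v=2,log=x}
step 11 deliver 0→3: —
step 12 deliver 3→4: 4={back,v=2,log=-}
step 13 deliver 4→3: —
step 14 propose(1,'x'): —
step 15 deliver 1→3: —
step 16 deliver 3→1: 1={back,v=2,log=-}
step 17 deliver 1→0: —
step 18 deliver 0→1: —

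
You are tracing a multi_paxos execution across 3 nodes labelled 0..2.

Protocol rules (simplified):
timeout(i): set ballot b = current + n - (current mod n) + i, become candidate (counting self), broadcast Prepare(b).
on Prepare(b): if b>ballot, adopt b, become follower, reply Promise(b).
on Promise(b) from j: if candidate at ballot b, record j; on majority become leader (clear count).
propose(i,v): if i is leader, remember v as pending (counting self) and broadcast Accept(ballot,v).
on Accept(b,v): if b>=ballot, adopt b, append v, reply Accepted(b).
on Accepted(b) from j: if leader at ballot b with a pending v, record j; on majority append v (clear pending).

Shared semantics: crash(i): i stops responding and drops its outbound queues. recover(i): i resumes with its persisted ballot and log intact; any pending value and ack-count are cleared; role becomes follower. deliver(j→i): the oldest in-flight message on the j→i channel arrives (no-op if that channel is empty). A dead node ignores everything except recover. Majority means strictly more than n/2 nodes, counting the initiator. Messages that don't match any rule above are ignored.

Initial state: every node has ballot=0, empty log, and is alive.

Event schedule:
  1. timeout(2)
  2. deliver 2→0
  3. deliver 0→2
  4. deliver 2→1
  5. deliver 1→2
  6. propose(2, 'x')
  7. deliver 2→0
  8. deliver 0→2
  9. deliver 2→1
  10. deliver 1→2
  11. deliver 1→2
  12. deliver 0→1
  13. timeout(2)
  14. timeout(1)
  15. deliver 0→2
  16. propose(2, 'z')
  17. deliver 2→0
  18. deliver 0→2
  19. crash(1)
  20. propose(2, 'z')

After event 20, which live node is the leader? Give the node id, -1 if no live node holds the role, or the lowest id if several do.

2

after 1 — timeout(2): n2:cand/b5/[-]
after 2 — deliver 2→0: n0:foll/b5/[-]
after 3 — deliver 0→2: n2:lead/b5/[-]
after 4 — deliver 2→1: n1:foll/b5/[-]
after 5 — deliver 1→2: ·
after 6 — propose(2,'x'): ·
after 7 — deliver 2→0: n0:foll/b5/[x]
after 8 — deliver 0→2: n2:lead/b5/[x]
after 9 — deliver 2→1: n1:foll/b5/[x]
after 10 — deliver 1→2: ·
after 11 — deliver 1→2: ·
after 12 — deliver 0→1: ·
after 13 — timeout(2): n2:cand/b8/[x]
after 14 — timeout(1): n1:cand/b7/[x]
after 15 — deliver 0→2: ·
after 16 — propose(2,'z'): ·
after 17 — deliver 2→0: n0:foll/b8/[x]
after 18 — deliver 0→2: n2:lead/b8/[x]
after 19 — crash(1): n1:✗cand/b7/[x]
after 20 — propose(2,'z'): ·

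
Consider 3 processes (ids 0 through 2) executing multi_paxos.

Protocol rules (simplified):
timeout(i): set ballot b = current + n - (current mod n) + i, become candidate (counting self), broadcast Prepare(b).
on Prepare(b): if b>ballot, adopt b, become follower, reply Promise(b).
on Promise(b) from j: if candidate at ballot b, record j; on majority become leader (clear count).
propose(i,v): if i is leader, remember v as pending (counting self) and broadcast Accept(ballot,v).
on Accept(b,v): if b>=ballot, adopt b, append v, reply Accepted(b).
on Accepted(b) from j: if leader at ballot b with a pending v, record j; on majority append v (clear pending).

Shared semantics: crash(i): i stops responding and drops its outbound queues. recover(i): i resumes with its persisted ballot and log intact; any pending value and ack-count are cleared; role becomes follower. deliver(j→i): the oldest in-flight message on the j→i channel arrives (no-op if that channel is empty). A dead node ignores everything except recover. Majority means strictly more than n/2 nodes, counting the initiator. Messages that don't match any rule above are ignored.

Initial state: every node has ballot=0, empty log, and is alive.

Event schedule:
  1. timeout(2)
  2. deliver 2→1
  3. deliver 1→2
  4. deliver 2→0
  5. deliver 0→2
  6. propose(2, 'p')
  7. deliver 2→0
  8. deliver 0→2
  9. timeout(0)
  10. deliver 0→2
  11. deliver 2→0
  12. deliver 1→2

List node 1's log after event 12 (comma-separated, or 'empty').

empty

after 1 — timeout(2): n2:cand/b5/[-]
after 2 — deliver 2→1: n1:foll/b5/[-]
after 3 — deliver 1→2: n2:lead/b5/[-]
after 4 — deliver 2→0: n0:foll/b5/[-]
after 5 — deliver 0→2: ·
after 6 — propose(2,'p'): ·
after 7 — deliver 2→0: n0:foll/b5/[p]
after 8 — deliver 0→2: n2:lead/b5/[p]
after 9 — timeout(0): n0:cand/b6/[p]
after 10 — deliver 0→2: n2:foll/b6/[p]
after 11 — deliver 2→0: n0:lead/b6/[p]
after 12 — deliver 1→2: ·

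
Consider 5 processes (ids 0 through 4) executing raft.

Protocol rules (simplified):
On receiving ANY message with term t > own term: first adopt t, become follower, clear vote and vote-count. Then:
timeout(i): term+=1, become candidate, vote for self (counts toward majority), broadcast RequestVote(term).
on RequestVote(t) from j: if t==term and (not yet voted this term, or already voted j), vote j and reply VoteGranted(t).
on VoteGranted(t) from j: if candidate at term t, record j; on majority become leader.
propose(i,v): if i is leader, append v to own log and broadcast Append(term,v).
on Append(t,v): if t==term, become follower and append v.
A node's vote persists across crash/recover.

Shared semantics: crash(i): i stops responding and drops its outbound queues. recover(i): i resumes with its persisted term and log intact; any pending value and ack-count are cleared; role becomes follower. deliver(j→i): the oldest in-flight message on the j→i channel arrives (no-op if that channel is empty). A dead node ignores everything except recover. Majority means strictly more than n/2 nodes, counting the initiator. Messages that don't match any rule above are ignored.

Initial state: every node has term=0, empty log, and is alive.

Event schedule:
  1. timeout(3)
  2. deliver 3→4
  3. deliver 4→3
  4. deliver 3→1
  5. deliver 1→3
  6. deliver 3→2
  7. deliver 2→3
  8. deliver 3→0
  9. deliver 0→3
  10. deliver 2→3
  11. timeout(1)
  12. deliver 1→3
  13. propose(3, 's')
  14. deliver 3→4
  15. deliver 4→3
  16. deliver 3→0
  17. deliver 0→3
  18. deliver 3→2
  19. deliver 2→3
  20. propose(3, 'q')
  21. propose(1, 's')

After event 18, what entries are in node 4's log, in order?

1. timeout(3):  <3:cand t1 ->
2. deliver 3→4:  <4:foll t1 ->
3. deliver 4→3:  nop
4. deliver 3→1:  <1:foll t1 ->
5. deliver 1→3:  <3:lead t1 ->
6. deliver 3→2:  <2:foll t1 ->
7. deliver 2→3:  nop
8. deliver 3→0:  <0:foll t1 ->
9. deliver 0→3:  nop
10. deliver 2→3:  nop
11. timeout(1):  <1:cand t2 ->
12. deliver 1→3:  <3:foll t2 ->
13. propose(3,'s'):  nop
14. deliver 3→4:  nop
15. deliver 4→3:  nop
16. deliver 3→0:  nop
17. deliver 0→3:  nop
18. deliver 3→2:  nop

empty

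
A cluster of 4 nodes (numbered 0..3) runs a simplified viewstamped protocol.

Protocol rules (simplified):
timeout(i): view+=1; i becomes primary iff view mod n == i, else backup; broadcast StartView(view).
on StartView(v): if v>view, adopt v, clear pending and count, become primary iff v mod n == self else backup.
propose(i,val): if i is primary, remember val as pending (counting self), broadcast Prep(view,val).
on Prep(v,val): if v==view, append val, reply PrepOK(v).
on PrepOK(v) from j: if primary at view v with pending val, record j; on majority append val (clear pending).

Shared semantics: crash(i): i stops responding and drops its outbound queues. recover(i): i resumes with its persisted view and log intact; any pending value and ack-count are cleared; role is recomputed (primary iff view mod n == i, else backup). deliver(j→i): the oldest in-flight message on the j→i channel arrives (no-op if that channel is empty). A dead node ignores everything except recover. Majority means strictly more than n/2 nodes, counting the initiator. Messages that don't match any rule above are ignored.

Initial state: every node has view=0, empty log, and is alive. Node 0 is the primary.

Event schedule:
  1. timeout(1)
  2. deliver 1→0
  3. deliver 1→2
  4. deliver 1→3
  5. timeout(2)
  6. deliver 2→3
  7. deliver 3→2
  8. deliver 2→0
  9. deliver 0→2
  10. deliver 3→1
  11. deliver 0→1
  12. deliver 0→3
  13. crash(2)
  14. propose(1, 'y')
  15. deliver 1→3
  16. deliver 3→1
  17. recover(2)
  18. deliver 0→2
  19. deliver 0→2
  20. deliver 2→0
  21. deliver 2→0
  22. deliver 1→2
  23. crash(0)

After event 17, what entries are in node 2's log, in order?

step 1 timeout(1): 1={prim,v=1,log=-}
step 2 deliver 1→0: 0={back,v=1,log=-}
step 3 deliver 1→2: 2={back,v=1,log=-}
step 4 deliver 1→3: 3={back,v=1,log=-}
step 5 timeout(2): 2={prim,v=2,log=-}
step 6 deliver 2→3: 3={back,v=2,log=-}
step 7 deliver 3→2: —
step 8 deliver 2→0: 0={back,v=2,log=-}
step 9 deliver 0→2: —
step 10 deliver 3→1: —
step 11 deliver 0→1: —
step 12 deliver 0→3: —
step 13 crash(2): 2={✗prim,v=2,log=-}
step 14 propose(1,'y'): —
step 15 deliver 1→3: —
step 16 deliver 3→1: —
step 17 recover(2): 2={prim,v=2,log=-}

empty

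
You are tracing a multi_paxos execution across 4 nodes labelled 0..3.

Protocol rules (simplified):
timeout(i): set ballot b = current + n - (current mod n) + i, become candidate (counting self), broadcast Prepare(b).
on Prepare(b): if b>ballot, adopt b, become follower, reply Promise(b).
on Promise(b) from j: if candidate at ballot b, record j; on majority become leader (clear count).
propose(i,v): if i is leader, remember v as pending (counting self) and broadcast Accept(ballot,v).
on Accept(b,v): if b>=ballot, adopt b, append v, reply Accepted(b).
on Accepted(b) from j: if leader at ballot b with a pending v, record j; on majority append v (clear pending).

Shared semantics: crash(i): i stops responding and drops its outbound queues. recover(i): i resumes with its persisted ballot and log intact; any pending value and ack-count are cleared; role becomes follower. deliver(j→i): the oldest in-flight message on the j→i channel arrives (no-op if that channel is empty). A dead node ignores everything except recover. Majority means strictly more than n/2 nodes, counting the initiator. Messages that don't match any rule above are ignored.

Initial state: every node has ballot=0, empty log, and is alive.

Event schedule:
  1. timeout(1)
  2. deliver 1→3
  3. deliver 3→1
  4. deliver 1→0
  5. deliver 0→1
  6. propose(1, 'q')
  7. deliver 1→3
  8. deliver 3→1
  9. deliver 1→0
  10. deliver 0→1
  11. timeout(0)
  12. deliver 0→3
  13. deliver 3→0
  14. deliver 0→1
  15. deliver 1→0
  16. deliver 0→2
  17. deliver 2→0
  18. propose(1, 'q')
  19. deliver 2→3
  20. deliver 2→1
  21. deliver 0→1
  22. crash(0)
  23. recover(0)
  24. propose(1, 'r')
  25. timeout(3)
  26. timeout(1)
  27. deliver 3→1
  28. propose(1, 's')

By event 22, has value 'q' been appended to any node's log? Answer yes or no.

e1 timeout(1): 1[cand,b=5,-]
e2 deliver 1→3: 3[foll,b=5,-]
e3 deliver 3→1: ·
e4 deliver 1→0: 0[foll,b=5,-]
e5 deliver 0→1: 1[lead,b=5,-]
e6 propose(1,'q'): ·
e7 deliver 1→3: 3[foll,b=5,q]
e8 deliver 3→1: ·
e9 deliver 1→0: 0[foll,b=5,q]
e10 deliver 0→1: 1[lead,b=5,q]
e11 timeout(0): 0[cand,b=8,q]
e12 deliver 0→3: 3[foll,b=8,q]
e13 deliver 3→0: ·
e14 deliver 0→1: 1[foll,b=8,q]
e15 deliver 1→0: 0[lead,b=8,q]
e16 deliver 0→2: 2[foll,b=8,-]
e17 deliver 2→0: ·
e18 propose(1,'q'): ·
e19 deliver 2→3: ·
e20 deliver 2→1: ·
e21 deliver 0→1: ·
e22 crash(0): 0[✗lead,b=8,q]

yes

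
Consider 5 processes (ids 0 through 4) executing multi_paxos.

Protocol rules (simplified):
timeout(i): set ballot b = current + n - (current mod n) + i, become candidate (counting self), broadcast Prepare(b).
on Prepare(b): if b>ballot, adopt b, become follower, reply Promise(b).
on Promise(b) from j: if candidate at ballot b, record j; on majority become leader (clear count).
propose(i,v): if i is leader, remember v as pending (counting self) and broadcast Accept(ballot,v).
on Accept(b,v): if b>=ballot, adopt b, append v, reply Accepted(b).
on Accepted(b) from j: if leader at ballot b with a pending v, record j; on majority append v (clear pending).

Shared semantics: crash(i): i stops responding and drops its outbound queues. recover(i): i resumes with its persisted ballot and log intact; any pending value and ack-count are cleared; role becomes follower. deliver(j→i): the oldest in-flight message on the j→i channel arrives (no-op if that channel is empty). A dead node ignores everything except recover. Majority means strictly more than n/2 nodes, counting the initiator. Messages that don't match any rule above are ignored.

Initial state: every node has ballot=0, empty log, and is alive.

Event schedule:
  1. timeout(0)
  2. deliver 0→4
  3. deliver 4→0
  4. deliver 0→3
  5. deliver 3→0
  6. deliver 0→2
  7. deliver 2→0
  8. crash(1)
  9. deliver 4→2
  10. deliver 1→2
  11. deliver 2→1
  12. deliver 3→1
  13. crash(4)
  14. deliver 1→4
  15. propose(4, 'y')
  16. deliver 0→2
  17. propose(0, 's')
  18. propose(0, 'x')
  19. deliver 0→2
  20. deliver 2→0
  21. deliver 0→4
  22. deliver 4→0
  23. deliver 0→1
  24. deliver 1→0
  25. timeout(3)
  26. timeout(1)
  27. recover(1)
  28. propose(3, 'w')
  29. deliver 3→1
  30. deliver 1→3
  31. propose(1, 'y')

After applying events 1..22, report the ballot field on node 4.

5

after 1 — timeout(0): n0:cand/b5/[-]
after 2 — deliver 0→4: n4:foll/b5/[-]
after 3 — deliver 4→0: ·
after 4 — deliver 0→3: n3:foll/b5/[-]
after 5 — deliver 3→0: n0:lead/b5/[-]
after 6 — deliver 0→2: n2:foll/b5/[-]
after 7 — deliver 2→0: ·
after 8 — crash(1): n1:✗foll/b0/[-]
after 9 — deliver 4→2: ·
after 10 — deliver 1→2: ·
after 11 — deliver 2→1: ·
after 12 — deliver 3→1: ·
after 13 — crash(4): n4:✗foll/b5/[-]
after 14 — deliver 1→4: ·
after 15 — propose(4,'y'): ·
after 16 — deliver 0→2: ·
after 17 — propose(0,'s'): ·
after 18 — propose(0,'x'): ·
after 19 — deliver 0→2: n2:foll/b5/[s]
after 20 — deliver 2→0: ·
after 21 — deliver 0→4: ·
after 22 — deliver 4→0: ·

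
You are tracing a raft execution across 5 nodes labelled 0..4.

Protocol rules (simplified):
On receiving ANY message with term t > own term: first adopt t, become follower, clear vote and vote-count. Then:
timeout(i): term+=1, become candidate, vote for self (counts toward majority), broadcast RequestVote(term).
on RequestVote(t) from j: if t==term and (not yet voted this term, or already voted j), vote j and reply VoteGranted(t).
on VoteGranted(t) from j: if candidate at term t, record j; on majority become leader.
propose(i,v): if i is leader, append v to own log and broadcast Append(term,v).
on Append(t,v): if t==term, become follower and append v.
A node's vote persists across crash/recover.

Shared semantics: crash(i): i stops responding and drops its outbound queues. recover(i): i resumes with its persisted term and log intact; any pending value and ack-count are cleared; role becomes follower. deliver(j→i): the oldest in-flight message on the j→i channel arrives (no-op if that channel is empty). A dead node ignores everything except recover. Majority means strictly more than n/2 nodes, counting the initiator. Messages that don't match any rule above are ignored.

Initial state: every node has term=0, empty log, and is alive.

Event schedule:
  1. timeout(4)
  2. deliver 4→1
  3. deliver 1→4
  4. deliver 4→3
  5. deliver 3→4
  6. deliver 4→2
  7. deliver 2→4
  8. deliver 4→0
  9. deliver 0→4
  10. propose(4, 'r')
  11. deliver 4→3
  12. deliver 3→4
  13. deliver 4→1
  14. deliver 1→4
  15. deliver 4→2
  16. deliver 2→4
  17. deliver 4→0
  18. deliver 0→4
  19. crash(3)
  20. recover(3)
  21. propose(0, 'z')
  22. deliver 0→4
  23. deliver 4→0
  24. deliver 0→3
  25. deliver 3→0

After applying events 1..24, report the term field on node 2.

1

after 1 — timeout(4): n4:cand/t1/[-]
after 2 — deliver 4→1: n1:foll/t1/[-]
after 3 — deliver 1→4: ·
after 4 — deliver 4→3: n3:foll/t1/[-]
after 5 — deliver 3→4: n4:lead/t1/[-]
after 6 — deliver 4→2: n2:foll/t1/[-]
after 7 — deliver 2→4: ·
after 8 — deliver 4→0: n0:foll/t1/[-]
after 9 — deliver 0→4: ·
after 10 — propose(4,'r'): n4:lead/t1/[r]
after 11 — deliver 4→3: n3:foll/t1/[r]
after 12 — deliver 3→4: ·
after 13 — deliver 4→1: n1:foll/t1/[r]
after 14 — deliver 1→4: ·
after 15 — deliver 4→2: n2:foll/t1/[r]
after 16 — deliver 2→4: ·
after 17 — deliver 4→0: n0:foll/t1/[r]
after 18 — deliver 0→4: ·
after 19 — crash(3): n3:✗foll/t1/[r]
after 20 — recover(3): n3:foll/t1/[r]
after 21 — propose(0,'z'): ·
after 22 — deliver 0→4: ·
after 23 — deliver 4→0: ·
after 24 — deliver 0→3: ·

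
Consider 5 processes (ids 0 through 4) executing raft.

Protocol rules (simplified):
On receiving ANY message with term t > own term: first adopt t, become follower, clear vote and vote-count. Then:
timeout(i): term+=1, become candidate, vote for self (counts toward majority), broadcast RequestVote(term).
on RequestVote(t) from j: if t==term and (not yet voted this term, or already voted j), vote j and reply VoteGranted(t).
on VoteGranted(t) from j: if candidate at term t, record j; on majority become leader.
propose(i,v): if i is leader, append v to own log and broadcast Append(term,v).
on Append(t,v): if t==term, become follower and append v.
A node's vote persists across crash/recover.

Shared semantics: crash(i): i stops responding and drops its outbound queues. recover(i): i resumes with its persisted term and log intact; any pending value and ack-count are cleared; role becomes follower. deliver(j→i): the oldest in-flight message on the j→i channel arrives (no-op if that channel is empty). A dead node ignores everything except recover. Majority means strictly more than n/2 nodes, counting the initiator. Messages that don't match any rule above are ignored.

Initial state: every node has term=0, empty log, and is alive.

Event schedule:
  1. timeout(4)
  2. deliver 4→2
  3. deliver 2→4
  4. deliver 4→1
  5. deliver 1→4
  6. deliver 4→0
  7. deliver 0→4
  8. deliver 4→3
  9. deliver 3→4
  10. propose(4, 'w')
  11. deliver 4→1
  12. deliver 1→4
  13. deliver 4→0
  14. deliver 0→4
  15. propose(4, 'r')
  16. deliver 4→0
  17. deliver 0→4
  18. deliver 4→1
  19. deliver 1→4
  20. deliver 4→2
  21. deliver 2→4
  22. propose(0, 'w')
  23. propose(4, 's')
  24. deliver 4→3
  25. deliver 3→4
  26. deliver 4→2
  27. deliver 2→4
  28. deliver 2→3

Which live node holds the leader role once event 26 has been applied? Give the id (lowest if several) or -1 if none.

e1 timeout(4): 4[cand,t=1,-]
e2 deliver 4→2: 2[foll,t=1,-]
e3 deliver 2→4: ·
e4 deliver 4→1: 1[foll,t=1,-]
e5 deliver 1→4: 4[lead,t=1,-]
e6 deliver 4→0: 0[foll,t=1,-]
e7 deliver 0→4: ·
e8 deliver 4→3: 3[foll,t=1,-]
e9 deliver 3→4: ·
e10 propose(4,'w'): 4[lead,t=1,w]
e11 deliver 4→1: 1[foll,t=1,w]
e12 deliver 1→4: ·
e13 deliver 4→0: 0[foll,t=1,w]
e14 deliver 0→4: ·
e15 propose(4,'r'): 4[lead,t=1,w,r]
e16 deliver 4→0: 0[foll,t=1,w,r]
e17 deliver 0→4: ·
e18 deliver 4→1: 1[foll,t=1,w,r]
e19 deliver 1→4: ·
e20 deliver 4→2: 2[foll,t=1,w]
e21 deliver 2→4: ·
e22 propose(0,'w'): ·
e23 propose(4,'s'): 4[lead,t=1,w,r,s]
e24 deliver 4→3: 3[foll,t=1,w]
e25 deliver 3→4: ·
e26 deliver 4→2: 2[foll,t=1,w,r]

4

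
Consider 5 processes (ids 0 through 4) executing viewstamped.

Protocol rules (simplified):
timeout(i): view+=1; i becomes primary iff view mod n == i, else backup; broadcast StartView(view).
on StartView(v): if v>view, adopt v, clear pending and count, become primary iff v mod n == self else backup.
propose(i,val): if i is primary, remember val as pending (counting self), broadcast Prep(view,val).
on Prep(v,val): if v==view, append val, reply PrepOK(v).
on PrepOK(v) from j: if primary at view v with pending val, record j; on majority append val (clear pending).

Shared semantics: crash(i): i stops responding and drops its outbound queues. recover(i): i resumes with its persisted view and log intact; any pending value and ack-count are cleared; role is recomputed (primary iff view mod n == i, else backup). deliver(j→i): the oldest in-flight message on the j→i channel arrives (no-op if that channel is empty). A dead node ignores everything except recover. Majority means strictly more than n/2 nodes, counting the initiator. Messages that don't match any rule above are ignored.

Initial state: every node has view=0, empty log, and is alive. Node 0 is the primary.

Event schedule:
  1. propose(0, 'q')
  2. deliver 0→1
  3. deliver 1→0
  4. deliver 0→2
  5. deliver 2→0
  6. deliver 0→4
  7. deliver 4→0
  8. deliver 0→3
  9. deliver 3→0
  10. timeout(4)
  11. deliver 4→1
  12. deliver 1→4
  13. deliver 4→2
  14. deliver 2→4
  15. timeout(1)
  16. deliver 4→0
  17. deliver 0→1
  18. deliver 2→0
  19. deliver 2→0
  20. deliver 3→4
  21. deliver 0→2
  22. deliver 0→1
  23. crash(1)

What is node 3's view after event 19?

after 1 — propose(0,'q'): ·
after 2 — deliver 0→1: n1:back/v0/[q]
after 3 — deliver 1→0: ·
after 4 — deliver 0→2: n2:back/v0/[q]
after 5 — deliver 2→0: n0:prim/v0/[q]
after 6 — deliver 0→4: n4:back/v0/[q]
after 7 — deliver 4→0: ·
after 8 — deliver 0→3: n3:back/v0/[q]
after 9 — deliver 3→0: ·
after 10 — timeout(4): n4:back/v1/[q]
after 11 — deliver 4→1: n1:prim/v1/[q]
after 12 — deliver 1→4: ·
after 13 — deliver 4→2: n2:back/v1/[q]
after 14 — deliver 2→4: ·
after 15 — timeout(1): n1:back/v2/[q]
after 16 — deliver 4→0: n0:back/v1/[q]
after 17 — deliver 0→1: ·
after 18 — deliver 2→0: ·
after 19 — deliver 2→0: ·

0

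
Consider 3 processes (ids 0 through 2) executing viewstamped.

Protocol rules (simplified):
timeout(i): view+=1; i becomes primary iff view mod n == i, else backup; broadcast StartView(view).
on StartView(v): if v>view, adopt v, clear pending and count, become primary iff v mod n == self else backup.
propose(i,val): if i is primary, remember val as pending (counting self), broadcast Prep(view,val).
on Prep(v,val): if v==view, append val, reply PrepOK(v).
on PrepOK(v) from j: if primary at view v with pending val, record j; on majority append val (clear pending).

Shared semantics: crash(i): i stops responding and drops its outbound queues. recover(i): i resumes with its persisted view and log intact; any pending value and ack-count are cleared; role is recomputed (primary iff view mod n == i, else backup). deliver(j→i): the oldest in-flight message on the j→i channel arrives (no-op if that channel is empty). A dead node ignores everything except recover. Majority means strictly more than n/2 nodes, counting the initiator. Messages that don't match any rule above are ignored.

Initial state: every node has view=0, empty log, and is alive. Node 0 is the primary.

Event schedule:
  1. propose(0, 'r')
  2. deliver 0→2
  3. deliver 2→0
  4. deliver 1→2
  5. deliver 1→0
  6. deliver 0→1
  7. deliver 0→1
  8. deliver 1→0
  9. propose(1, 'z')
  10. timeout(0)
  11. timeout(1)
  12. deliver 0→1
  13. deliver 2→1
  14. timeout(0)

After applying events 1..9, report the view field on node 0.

0

e1 propose(0,'r'): ·
e2 deliver 0→2: 2[back,v=0,r]
e3 deliver 2→0: 0[prim,v=0,r]
e4 deliver 1→2: ·
e5 deliver 1→0: ·
e6 deliver 0→1: 1[back,v=0,r]
e7 deliver 0→1: ·
e8 deliver 1→0: ·
e9 propose(1,'z'): ·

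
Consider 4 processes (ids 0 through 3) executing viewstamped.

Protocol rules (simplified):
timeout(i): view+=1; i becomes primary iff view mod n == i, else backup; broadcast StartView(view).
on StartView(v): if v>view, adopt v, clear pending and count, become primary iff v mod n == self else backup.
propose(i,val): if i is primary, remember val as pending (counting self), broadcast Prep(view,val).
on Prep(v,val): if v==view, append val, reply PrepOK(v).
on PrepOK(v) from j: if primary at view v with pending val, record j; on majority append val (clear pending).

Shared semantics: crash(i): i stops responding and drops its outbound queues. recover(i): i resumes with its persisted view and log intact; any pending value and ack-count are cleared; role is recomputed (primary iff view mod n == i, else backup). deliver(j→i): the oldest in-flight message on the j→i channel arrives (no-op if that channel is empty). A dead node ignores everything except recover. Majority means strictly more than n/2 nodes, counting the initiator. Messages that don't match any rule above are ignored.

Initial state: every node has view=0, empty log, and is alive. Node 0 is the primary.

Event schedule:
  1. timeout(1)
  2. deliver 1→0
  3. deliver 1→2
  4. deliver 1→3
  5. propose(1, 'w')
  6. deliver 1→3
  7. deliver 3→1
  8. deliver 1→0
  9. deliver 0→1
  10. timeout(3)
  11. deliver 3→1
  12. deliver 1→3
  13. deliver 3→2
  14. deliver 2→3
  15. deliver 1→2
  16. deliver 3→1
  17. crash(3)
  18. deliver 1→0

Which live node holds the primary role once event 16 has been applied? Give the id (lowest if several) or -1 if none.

[1] timeout(1) → N1(prim v1 [-])
[2] deliver 1→0 → N0(back v1 [-])
[3] deliver 1→2 → N2(back v1 [-])
[4] deliver 1→3 → N3(back v1 [-])
[5] propose(1,'w') → ∅
[6] deliver 1→3 → N3(back v1 [w])
[7] deliver 3→1 → ∅
[8] deliver 1→0 → N0(back v1 [w])
[9] deliver 0→1 → N1(prim v1 [w])
[10] timeout(3) → N3(back v2 [w])
[11] deliver 3→1 → N1(back v2 [w])
[12] deliver 1→3 → ∅
[13] deliver 3→2 → N2(prim v2 [-])
[14] deliver 2→3 → ∅
[15] deliver 1→2 → ∅
[16] deliver 3→1 → ∅

2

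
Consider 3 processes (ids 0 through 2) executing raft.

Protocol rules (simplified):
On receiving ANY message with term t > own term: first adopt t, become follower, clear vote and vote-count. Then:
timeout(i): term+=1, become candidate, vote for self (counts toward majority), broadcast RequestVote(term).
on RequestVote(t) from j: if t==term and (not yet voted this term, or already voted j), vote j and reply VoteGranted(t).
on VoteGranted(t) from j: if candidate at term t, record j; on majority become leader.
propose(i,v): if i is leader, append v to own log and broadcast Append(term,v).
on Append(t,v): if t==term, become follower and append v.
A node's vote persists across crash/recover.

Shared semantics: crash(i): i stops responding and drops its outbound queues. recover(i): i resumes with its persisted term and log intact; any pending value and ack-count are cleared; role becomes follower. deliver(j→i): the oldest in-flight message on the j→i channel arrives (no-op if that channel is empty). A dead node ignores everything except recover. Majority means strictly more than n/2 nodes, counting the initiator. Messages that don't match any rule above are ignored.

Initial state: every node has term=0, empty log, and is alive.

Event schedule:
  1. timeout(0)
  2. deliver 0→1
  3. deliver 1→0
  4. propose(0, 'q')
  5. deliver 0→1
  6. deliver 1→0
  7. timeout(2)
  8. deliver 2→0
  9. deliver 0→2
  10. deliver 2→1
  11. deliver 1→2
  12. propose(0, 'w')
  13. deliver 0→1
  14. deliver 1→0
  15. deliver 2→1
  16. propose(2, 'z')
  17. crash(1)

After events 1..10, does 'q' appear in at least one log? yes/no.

yes

after 1 — timeout(0): n0:cand/t1/[-]
after 2 — deliver 0→1: n1:foll/t1/[-]
after 3 — deliver 1→0: n0:lead/t1/[-]
after 4 — propose(0,'q'): n0:lead/t1/[q]
after 5 — deliver 0→1: n1:foll/t1/[q]
after 6 — deliver 1→0: ·
after 7 — timeout(2): n2:cand/t1/[-]
after 8 — deliver 2→0: ·
after 9 — deliver 0→2: ·
after 10 — deliver 2→1: ·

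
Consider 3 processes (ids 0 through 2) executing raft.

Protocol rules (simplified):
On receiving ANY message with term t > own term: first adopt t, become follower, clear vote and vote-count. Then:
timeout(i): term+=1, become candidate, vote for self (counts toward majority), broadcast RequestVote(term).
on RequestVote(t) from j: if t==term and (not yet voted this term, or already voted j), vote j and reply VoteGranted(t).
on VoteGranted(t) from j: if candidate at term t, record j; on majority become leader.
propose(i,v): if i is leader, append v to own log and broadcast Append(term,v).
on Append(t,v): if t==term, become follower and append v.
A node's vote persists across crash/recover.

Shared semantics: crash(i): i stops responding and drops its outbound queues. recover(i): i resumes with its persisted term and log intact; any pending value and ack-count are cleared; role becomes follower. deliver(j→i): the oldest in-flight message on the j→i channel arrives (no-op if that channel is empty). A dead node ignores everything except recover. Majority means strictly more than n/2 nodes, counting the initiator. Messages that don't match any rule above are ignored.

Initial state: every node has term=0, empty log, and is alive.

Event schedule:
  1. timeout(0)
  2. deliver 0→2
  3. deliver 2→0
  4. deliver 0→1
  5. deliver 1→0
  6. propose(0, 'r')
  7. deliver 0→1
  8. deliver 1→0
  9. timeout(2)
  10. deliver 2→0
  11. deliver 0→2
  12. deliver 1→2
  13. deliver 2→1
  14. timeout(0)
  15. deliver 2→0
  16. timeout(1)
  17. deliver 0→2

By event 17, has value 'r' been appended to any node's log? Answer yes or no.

yes

e1 timeout(0): 0[cand,t=1,-]
e2 deliver 0→2: 2[foll,t=1,-]
e3 deliver 2→0: 0[lead,t=1,-]
e4 deliver 0→1: 1[foll,t=1,-]
e5 deliver 1→0: ·
e6 propose(0,'r'): 0[lead,t=1,r]
e7 deliver 0→1: 1[foll,t=1,r]
e8 deliver 1→0: ·
e9 timeout(2): 2[cand,t=2,-]
e10 deliver 2→0: 0[foll,t=2,r]
e11 deliver 0→2: ·
e12 deliver 1→2: ·
e13 deliver 2→1: 1[foll,t=2,r]
e14 timeout(0): 0[cand,t=3,r]
e15 deliver 2→0: ·
e16 timeout(1): 1[cand,t=3,r]
e17 deliver 0→2: 2[lead,t=2,-]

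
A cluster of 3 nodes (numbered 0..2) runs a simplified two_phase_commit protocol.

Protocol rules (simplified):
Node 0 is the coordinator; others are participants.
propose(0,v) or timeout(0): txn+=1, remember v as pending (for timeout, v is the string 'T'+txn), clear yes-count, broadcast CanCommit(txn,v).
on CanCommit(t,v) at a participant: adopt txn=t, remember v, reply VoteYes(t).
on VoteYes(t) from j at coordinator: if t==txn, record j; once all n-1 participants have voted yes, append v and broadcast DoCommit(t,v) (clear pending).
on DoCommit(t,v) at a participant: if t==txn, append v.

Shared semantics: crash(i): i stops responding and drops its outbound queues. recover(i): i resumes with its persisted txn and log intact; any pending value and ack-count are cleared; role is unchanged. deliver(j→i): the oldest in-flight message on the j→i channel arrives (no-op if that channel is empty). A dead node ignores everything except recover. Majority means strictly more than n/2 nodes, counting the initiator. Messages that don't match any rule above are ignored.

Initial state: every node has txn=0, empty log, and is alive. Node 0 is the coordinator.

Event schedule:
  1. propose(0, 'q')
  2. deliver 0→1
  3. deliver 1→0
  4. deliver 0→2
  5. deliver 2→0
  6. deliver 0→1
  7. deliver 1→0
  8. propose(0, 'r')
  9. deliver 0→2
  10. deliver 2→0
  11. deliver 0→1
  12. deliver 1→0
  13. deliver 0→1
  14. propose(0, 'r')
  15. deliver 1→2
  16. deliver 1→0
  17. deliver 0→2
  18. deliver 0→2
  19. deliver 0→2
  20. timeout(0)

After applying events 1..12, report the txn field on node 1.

after 1 — propose(0,'q'): n0:coor/t1/[-]
after 2 — deliver 0→1: n1:part/t1/[-]
after 3 — deliver 1→0: ·
after 4 — deliver 0→2: n2:part/t1/[-]
after 5 — deliver 2→0: n0:coor/t1/[q]
after 6 — deliver 0→1: n1:part/t1/[q]
after 7 — deliver 1→0: ·
after 8 — propose(0,'r'): n0:coor/t2/[q]
after 9 — deliver 0→2: n2:part/t1/[q]
after 10 — deliver 2→0: ·
after 11 — deliver 0→1: n1:part/t2/[q]
after 12 — deliver 1→0: ·

2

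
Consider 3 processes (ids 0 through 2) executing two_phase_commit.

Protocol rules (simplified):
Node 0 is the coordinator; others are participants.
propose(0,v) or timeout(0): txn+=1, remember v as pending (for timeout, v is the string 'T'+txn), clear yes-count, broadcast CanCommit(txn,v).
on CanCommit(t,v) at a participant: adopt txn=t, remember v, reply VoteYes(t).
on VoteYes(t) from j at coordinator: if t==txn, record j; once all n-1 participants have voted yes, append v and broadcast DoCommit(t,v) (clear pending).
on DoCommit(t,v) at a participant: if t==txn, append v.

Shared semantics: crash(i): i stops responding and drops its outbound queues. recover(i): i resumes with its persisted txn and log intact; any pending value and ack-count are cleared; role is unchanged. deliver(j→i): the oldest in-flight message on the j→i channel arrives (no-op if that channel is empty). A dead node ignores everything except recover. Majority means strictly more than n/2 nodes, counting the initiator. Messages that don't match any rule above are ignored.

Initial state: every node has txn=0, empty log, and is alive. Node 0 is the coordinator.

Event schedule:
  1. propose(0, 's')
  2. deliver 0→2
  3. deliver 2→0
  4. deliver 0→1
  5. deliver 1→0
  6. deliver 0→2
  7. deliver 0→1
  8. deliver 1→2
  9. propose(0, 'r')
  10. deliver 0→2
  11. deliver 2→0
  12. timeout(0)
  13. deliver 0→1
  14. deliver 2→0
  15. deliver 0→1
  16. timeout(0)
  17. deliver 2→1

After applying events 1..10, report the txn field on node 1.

after 1 — propose(0,'s'): n0:coor/t1/[-]
after 2 — deliver 0→2: n2:part/t1/[-]
after 3 — deliver 2→0: ·
after 4 — deliver 0→1: n1:part/t1/[-]
after 5 — deliver 1→0: n0:coor/t1/[s]
after 6 — deliver 0→2: n2:part/t1/[s]
after 7 — deliver 0→1: n1:part/t1/[s]
after 8 — deliver 1→2: ·
after 9 — propose(0,'r'): n0:coor/t2/[s]
after 10 — deliver 0→2: n2:part/t2/[s]

1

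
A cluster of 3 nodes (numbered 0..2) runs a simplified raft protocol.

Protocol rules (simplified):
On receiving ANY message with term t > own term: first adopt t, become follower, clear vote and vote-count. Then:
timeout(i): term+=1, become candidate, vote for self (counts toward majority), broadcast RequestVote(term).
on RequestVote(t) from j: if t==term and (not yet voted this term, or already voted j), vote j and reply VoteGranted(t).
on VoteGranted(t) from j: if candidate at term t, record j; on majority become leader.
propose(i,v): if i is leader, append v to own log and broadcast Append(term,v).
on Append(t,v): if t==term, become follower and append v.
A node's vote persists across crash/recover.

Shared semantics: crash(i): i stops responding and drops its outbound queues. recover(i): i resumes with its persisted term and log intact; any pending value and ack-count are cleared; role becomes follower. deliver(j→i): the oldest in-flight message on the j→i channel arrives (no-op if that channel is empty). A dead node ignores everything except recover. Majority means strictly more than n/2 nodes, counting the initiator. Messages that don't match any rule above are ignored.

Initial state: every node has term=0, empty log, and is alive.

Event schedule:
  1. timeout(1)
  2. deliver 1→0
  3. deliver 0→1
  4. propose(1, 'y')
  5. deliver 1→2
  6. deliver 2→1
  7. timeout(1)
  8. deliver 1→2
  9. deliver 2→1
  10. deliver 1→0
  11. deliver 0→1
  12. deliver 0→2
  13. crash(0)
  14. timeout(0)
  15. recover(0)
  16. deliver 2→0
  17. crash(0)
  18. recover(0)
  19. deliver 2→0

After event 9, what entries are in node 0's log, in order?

step 1 timeout(1): 1={cand,t=1,log=-}
step 2 deliver 1→0: 0={foll,t=1,log=-}
step 3 deliver 0→1: 1={lead,t=1,log=-}
step 4 propose(1,'y'): 1={lead,t=1,log=y}
step 5 deliver 1→2: 2={foll,t=1,log=-}
step 6 deliver 2→1: —
step 7 timeout(1): 1={cand,t=2,log=y}
step 8 deliver 1→2: 2={foll,t=1,log=y}
step 9 deliver 2→1: —

empty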